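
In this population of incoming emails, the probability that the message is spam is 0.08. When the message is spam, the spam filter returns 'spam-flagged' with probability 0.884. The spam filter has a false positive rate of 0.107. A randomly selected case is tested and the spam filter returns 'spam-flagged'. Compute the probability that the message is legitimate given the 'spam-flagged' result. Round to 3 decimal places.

P(¬H | E) ≈ 0.582

Let H be the event that the message is spam. P(H) = 0.08, so P(¬H) = 0.92. With E the 'spam-flagged' result, P(E|H) = 0.884 and P(E|¬H) = 0.107.
P(E) = 0.884·0.08 + 0.107·0.92 = 0.070720 + 0.098440 = 0.16916.
By Bayes' theorem, P(H|E) = 0.070720 / 0.16916 = 0.418. Hence P(¬H|E) = 1 − 0.418 = 0.582.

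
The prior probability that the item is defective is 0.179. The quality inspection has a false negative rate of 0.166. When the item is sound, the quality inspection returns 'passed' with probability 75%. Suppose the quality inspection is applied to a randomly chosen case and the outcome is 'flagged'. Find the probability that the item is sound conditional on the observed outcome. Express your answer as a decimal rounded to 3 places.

P(¬H | E) ≈ 0.579

Let H be the event that the item is defective. P(H) = 0.179, so P(¬H) = 0.821. With E the 'flagged' result, P(E|H) = 0.834 and P(E|¬H) = 0.25.
P(E) = 0.834·0.179 + 0.25·0.821 = 0.14929 + 0.20525 = 0.35454.
By Bayes' theorem, P(H|E) = 0.14929 / 0.35454 = 0.421. Hence P(¬H|E) = 1 − 0.421 = 0.579.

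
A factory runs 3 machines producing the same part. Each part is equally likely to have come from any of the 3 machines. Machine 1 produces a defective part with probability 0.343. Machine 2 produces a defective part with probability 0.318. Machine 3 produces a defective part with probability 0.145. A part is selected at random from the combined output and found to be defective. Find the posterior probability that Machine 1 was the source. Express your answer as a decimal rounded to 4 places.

Posterior probability ≈ 0.4256

Tabulate prior·likelihood by source: [1] prior 0.333333, lik 0.343, product 0.1143; [2] prior 0.333333, lik 0.318, product 0.1060; [3] prior 0.333333, lik 0.145, product 0.04833.
Normalizing constant = 0.26867; the posterior for Machine 1 is its product over the sum, 0.1143/0.26867 = 0.4256.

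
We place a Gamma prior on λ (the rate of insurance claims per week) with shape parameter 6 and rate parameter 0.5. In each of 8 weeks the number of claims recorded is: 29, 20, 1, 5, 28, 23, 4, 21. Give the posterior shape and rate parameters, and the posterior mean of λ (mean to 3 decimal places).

Total count ∑xᵢ = 131 over n = 8 weeks.
Gamma is conjugate to the Poisson likelihood: posterior is Gamma(shape = 6+131 = 137, rate = 0.5+8 = 8.5).
E[λ | data] = 137/8.5 = 16.118.

Posterior: Gamma(shape=137, rate=8.5); mean ≈ 16.118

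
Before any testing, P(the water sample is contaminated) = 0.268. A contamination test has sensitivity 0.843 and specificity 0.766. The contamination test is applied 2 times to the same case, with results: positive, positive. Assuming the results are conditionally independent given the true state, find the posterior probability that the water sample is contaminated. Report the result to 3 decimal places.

With H the event that the water sample is contaminated, the joint likelihood of the observed sequence is P(data|H) = 0.843·0.843 = 0.71065 and P(data|¬H) = 0.234·0.234 = 0.054756.
Bayes: P(H|data) = 0.268·0.71065 / (0.268·0.71065 + 0.732·0.054756) = 0.19045/0.23054 = 0.8261.

Posterior P(H) ≈ 0.826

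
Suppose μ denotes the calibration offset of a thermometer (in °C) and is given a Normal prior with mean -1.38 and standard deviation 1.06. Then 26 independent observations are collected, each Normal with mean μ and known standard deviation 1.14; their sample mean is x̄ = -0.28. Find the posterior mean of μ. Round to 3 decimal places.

With known σ, the Normal prior is conjugate. Weight on the data is w = (n/σ²)/(n/σ² + 1/τ₀²) = 20.0062/(20.0062+0.889996) = 0.95741.
Posterior mean = w·x̄ + (1−w)·μ₀ = 0.95741·-0.28 + 0.042591·-1.38 = -0.327.

Posterior mean ≈ -0.327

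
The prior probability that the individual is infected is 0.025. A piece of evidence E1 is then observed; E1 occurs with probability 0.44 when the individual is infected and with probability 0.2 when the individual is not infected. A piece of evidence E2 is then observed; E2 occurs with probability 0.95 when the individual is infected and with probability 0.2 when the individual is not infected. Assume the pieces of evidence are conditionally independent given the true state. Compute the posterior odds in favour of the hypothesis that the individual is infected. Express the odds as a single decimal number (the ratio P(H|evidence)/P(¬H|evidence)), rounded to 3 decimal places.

Posterior odds ≈ 0.268

Prior odds = 0.025/(1−0.025) = 0.025641. In log-odds, ln(0.025641) = -3.6636.
Add log likelihood ratios: ln(2.2000) + ln(4.7500) = 2.3466.
Posterior log-odds = -1.3170, so posterior odds = exp(-1.3170) = 0.26795.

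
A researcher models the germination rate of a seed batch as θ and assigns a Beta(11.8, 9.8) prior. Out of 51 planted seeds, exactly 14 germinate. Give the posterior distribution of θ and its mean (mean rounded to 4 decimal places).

Observing 14 successes and 37 failures updates Beta(11.8, 9.8) by adding the success and failure counts to the two shape parameters: α = 11.8+14 = 25.8, β = 9.8+37 = 46.8.
Posterior mean = α/(α+β) = 25.8/72.6 = 0.3554.

Posterior: Beta(25.8, 46.8); mean ≈ 0.3554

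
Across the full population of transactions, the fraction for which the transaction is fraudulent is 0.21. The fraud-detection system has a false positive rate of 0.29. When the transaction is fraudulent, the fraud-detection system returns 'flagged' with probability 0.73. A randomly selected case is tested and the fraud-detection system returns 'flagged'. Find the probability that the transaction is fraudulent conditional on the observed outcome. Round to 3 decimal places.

P(H | E) ≈ 0.401

Write H for 'the transaction is fraudulent'. Prior odds H:¬H = 0.21/0.79 = 0.26582. For the 'flagged' outcome, the likelihood ratio is 0.73/0.29 = 2.5172.
Posterior odds = 0.26582 × 2.5172 = 0.66914, so P(H|E) = 0.66914/(1+0.66914) = 0.401.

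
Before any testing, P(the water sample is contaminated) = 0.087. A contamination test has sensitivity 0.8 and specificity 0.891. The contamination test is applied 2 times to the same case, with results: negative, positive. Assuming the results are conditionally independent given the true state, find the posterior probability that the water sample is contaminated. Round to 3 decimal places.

With H the event that the water sample is contaminated, the joint likelihood of the observed sequence is P(data|H) = 0.2·0.8 = 0.16000 and P(data|¬H) = 0.891·0.109 = 0.097119.
Bayes: P(H|data) = 0.087·0.16000 / (0.087·0.16000 + 0.913·0.097119) = 0.013920/0.10259 = 0.1357.

Posterior P(H) ≈ 0.136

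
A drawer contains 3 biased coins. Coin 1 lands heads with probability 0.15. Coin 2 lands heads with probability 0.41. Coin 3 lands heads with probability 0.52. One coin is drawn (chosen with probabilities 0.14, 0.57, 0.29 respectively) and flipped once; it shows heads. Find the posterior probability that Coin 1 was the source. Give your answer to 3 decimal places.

Posterior probability ≈ 0.052

P(heads|C1) = 0.15; P(heads|C2) = 0.41; P(heads|C3) = 0.52.
Prior × likelihood for each source: 0.14·0.15=0.02100, 0.57·0.41=0.2337, 0.29·0.52=0.1508. Summing gives P(heads) = 0.40550.
P(Coin 1 | heads) = 0.02100 / 0.40550 = 0.052.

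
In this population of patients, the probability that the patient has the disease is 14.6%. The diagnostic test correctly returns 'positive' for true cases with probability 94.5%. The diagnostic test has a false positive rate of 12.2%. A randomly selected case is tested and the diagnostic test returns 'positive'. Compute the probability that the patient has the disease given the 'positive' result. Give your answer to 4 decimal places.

Let H be the event that the patient has the disease. P(H) = 0.146, so P(¬H) = 0.854. With E the 'positive' result, P(E|H) = 0.945 and P(E|¬H) = 0.122.
P(E) = 0.945·0.146 + 0.122·0.854 = 0.13797 + 0.10419 = 0.24216.
By Bayes' theorem, P(H|E) = 0.13797 / 0.24216 = 0.5698.

P(H | E) ≈ 0.5698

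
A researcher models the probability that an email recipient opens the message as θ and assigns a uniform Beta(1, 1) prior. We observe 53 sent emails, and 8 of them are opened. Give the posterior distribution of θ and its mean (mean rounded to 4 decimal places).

Observing 8 successes and 45 failures updates Beta(1, 1) by adding the success and failure counts to the two shape parameters: α = 1+8 = 9, β = 1+45 = 46.
E[θ | data] = 9/(9+46) = 0.1636.

Posterior: Beta(9, 46); mean ≈ 0.1636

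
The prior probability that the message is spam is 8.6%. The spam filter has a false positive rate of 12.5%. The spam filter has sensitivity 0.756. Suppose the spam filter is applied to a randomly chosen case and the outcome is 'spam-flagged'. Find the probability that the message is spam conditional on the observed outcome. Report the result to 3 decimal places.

P(H | E) ≈ 0.363

Write H for 'the message is spam'. Prior odds H:¬H = 0.086/0.914 = 0.094092. For the 'spam-flagged' outcome, the likelihood ratio is 0.756/0.125 = 6.0480.
Posterior odds = 0.094092 × 6.0480 = 0.56907, so P(H|E) = 0.56907/(1+0.56907) = 0.363.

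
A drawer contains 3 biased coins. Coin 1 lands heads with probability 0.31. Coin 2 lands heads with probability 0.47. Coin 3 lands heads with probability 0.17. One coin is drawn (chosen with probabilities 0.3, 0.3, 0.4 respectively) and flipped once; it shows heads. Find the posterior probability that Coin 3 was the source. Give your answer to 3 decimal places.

Tabulate prior·likelihood by source: [1] prior 0.3, lik 0.31, product 0.09300; [2] prior 0.3, lik 0.47, product 0.1410; [3] prior 0.4, lik 0.17, product 0.06800.
Normalizing constant = 0.30200; the posterior for Coin 3 is its product over the sum, 0.06800/0.30200 = 0.225.

Posterior probability ≈ 0.225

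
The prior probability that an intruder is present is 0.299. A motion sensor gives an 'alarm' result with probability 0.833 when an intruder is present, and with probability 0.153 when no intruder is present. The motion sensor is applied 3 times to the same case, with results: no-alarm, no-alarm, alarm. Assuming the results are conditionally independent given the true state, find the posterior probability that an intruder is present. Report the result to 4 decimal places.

Posterior P(H) ≈ 0.0828

With H the event that an intruder is present, the joint likelihood of the observed sequence is P(data|H) = 0.167·0.167·0.833 = 0.023232 and P(data|¬H) = 0.847·0.847·0.153 = 0.10976.
Bayes: P(H|data) = 0.299·0.023232 / (0.299·0.023232 + 0.701·0.10976) = 0.0069462/0.083890 = 0.0828.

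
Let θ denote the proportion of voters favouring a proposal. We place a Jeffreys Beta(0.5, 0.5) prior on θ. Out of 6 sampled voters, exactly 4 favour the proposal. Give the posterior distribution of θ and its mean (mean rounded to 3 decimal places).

The binomial likelihood is conjugate to the Beta prior: with 4 successes and 2 failures, the posterior is Beta(0.5+4, 0.5+2) = Beta(4.5, 2.5).
Posterior mean = α/(α+β) = 4.5/7 = 0.643.

Posterior: Beta(4.5, 2.5); mean ≈ 0.643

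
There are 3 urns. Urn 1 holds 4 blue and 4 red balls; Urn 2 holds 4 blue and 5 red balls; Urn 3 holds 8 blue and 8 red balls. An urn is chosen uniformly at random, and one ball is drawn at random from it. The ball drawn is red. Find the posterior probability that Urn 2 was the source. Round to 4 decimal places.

Posterior probability ≈ 0.3571

P(red|Urn 1) = 0.5; P(red|Urn 2) = 0.5556; P(red|Urn 3) = 0.5.
Prior × likelihood for each source: 0.333333·0.5=0.1667, 0.333333·0.5556=0.1852, 0.333333·0.5=0.1667. Summing gives P(red) = 0.51852.
P(Urn 2 | red) = 0.1852 / 0.51852 = 0.3571.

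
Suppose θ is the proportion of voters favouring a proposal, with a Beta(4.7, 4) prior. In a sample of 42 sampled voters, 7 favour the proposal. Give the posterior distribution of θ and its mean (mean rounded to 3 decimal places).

Posterior: Beta(11.7, 39); mean ≈ 0.231

The binomial likelihood is conjugate to the Beta prior: with 7 successes and 35 failures, the posterior is Beta(4.7+7, 4+35) = Beta(11.7, 39).
E[θ | data] = 11.7/(11.7+39) = 0.231.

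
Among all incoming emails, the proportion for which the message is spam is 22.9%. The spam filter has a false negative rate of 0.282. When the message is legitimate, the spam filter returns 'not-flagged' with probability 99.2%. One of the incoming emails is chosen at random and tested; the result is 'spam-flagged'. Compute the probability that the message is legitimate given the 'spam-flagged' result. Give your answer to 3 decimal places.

P(¬H | E) ≈ 0.036

Write H for 'the message is spam'. Prior odds H:¬H = 0.229/0.771 = 0.29702. For the 'spam-flagged' outcome, the likelihood ratio is 0.718/0.008 = 89.750.
Posterior odds = 0.29702 × 89.750 = 26.657, so P(H|E) = 26.657/(1+26.657) = 0.964. Then P(¬H|E) = 1 − 0.964 = 0.036.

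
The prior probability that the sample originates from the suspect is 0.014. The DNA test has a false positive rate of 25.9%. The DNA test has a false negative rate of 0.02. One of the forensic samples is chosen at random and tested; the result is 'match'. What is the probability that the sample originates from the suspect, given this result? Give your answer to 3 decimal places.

Let H be the event that the sample originates from the suspect. P(H) = 0.014, so P(¬H) = 0.986. With E the 'match' result, P(E|H) = 0.98 and P(E|¬H) = 0.259.
P(E) = 0.98·0.014 + 0.259·0.986 = 0.013720 + 0.25537 = 0.26909.
By Bayes' theorem, P(H|E) = 0.013720 / 0.26909 = 0.051.

P(H | E) ≈ 0.051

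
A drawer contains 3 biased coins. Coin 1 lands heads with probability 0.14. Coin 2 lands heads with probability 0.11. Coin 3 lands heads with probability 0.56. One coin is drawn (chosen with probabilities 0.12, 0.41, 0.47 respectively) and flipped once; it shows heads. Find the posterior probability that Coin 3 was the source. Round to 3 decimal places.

Posterior probability ≈ 0.810

P(heads|C1) = 0.14; P(heads|C2) = 0.11; P(heads|C3) = 0.56.
Prior × likelihood for each source: 0.12·0.14=0.01680, 0.41·0.11=0.04510, 0.47·0.56=0.2632. Summing gives P(heads) = 0.32510.
P(Coin 3 | heads) = 0.2632 / 0.32510 = 0.810.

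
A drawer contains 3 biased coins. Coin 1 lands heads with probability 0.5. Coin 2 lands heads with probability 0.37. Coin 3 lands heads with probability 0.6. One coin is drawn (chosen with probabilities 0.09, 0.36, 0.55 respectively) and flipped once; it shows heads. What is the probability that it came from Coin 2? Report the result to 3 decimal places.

Posterior probability ≈ 0.262

Tabulate prior·likelihood by source: [1] prior 0.09, lik 0.5, product 0.04500; [2] prior 0.36, lik 0.37, product 0.1332; [3] prior 0.55, lik 0.6, product 0.3300.
Normalizing constant = 0.50820; the posterior for Coin 2 is its product over the sum, 0.1332/0.50820 = 0.262.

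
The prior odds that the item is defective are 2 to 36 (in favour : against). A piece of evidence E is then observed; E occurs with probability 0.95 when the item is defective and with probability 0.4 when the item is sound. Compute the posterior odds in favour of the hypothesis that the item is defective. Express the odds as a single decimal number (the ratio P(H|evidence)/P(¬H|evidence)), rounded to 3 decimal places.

Posterior odds ≈ 0.132

Prior odds = 2/36 = 0.055556.
Likelihood ratio for E = 0.95/0.4 = 2.3750.
Posterior odds = prior odds × LR = 0.13194.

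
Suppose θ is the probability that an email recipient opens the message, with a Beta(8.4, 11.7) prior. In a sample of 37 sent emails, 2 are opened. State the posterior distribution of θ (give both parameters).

The binomial likelihood is conjugate to the Beta prior: with 2 successes and 35 failures, the posterior is Beta(8.4+2, 11.7+35) = Beta(10.4, 46.7).

Posterior: Beta(10.4, 46.7)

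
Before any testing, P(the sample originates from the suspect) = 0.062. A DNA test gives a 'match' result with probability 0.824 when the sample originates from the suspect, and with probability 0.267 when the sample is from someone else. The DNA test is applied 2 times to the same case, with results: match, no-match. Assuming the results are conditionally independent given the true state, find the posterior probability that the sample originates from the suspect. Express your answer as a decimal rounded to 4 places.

Posterior P(H) ≈ 0.0467

With H the event that the sample originates from the suspect, the joint likelihood of the observed sequence is P(data|H) = 0.824·0.176 = 0.14502 and P(data|¬H) = 0.267·0.733 = 0.19571.
Bayes: P(H|data) = 0.062·0.14502 / (0.062·0.14502 + 0.938·0.19571) = 0.0089915/0.19257 = 0.0467.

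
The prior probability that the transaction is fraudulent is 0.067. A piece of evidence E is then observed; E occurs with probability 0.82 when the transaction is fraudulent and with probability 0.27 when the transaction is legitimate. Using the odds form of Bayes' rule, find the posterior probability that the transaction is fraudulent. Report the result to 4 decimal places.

Prior odds = 0.067/(1−0.067) = 0.071811.
Likelihood ratio for E = 0.82/0.27 = 3.0370.
Posterior odds = prior odds × LR = 0.21809.
Posterior probability = odds/(1+odds) = 0.21809/1.2181 = 0.1790.

Posterior probability ≈ 0.1790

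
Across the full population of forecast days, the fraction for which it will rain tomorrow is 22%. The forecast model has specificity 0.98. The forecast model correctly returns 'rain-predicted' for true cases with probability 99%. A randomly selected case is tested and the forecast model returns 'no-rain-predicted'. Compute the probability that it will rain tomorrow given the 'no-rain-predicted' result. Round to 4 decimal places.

P(H | E) ≈ 0.0029

Write H for 'it will rain tomorrow'. Prior odds H:¬H = 0.22/0.78 = 0.28205. For the 'no-rain-predicted' outcome, the likelihood ratio is 0.01/0.98 = 0.010204.
Posterior odds = 0.28205 × 0.010204 = 0.0028781, so P(H|E) = 0.0028781/(1+0.0028781) = 0.0029.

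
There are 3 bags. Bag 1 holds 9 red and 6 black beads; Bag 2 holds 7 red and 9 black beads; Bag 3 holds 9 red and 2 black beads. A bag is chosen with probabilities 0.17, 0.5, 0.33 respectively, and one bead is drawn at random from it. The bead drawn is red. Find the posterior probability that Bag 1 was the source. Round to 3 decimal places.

Posterior probability ≈ 0.173

Tabulate prior·likelihood by source: [1] prior 0.17, lik 0.6, product 0.1020; [2] prior 0.5, lik 0.4375, product 0.2188; [3] prior 0.33, lik 0.8182, product 0.2700.
Normalizing constant = 0.59075; the posterior for Bag 1 is its product over the sum, 0.1020/0.59075 = 0.173.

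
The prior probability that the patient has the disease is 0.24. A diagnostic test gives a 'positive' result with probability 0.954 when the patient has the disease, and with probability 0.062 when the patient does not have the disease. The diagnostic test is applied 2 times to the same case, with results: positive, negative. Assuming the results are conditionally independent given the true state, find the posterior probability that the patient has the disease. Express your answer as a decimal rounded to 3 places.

Let H be the event that the patient has the disease; start with P(H) = 0.24. P('positive'|H) = 0.954, P('positive'|¬H) = 0.062.
Update on result 1 ('positive'): P(H) ← 0.954·0.2400 / (0.954·0.2400 + 0.062·0.7600) = 0.22896/0.27608 = 0.8293.
Update on result 2 ('negative'): P(H) ← 0.046·0.8293 / (0.046·0.8293 + 0.938·0.1707) = 0.038149/0.19824 = 0.1924.

Posterior P(H) ≈ 0.192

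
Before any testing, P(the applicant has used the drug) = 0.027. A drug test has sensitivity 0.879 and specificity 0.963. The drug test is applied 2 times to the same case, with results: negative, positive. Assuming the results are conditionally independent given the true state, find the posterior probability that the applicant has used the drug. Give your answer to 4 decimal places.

With H the event that the applicant has used the drug, the joint likelihood of the observed sequence is P(data|H) = 0.121·0.879 = 0.10636 and P(data|¬H) = 0.963·0.037 = 0.035631.
Bayes: P(H|data) = 0.027·0.10636 / (0.027·0.10636 + 0.973·0.035631) = 0.0028717/0.037541 = 0.0765.

Posterior P(H) ≈ 0.0765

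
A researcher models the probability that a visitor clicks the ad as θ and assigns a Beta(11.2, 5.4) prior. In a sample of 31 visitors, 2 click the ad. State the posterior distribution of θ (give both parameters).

Posterior: Beta(13.2, 34.4)

The binomial likelihood is conjugate to the Beta prior: with 2 successes and 29 failures, the posterior is Beta(11.2+2, 5.4+29) = Beta(13.2, 34.4).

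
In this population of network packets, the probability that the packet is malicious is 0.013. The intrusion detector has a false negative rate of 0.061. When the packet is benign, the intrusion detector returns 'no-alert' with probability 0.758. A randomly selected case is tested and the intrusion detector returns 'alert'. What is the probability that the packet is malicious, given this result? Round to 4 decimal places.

P(H | E) ≈ 0.0486

Let H be the event that the packet is malicious. P(H) = 0.013, so P(¬H) = 0.987. With E the 'alert' result, P(E|H) = 0.939 and P(E|¬H) = 0.242.
P(E) = 0.939·0.013 + 0.242·0.987 = 0.012207 + 0.23885 = 0.25106.
By Bayes' theorem, P(H|E) = 0.012207 / 0.25106 = 0.0486.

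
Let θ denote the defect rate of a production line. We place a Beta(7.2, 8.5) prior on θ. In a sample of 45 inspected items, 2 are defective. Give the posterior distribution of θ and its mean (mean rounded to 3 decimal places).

Observing 2 successes and 43 failures updates Beta(7.2, 8.5) by adding the success and failure counts to the two shape parameters: α = 7.2+2 = 9.2, β = 8.5+43 = 51.5.
E[θ | data] = 9.2/(9.2+51.5) = 0.152.

Posterior: Beta(9.2, 51.5); mean ≈ 0.152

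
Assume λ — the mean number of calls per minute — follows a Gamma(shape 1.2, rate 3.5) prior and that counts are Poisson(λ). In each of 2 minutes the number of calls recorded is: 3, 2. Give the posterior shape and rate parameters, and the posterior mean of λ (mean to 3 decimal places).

The Poisson likelihood adds the total count to the shape and the number of exposure periods to the rate. Here ∑xᵢ = 5 and n = 2, so shape 1.2→6.2 and rate 3.5→5.5.
Posterior mean = shape/rate = 6.2/5.5 = 1.127.

Posterior: Gamma(shape=6.2, rate=5.5); mean ≈ 1.127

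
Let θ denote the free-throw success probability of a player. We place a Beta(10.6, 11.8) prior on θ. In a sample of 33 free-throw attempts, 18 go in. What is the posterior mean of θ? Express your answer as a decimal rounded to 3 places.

Posterior mean ≈ 0.516

The binomial likelihood is conjugate to the Beta prior: with 18 successes and 15 failures, the posterior is Beta(10.6+18, 11.8+15) = Beta(28.6, 26.8).
E[θ | data] = 28.6/(28.6+26.8) = 0.516.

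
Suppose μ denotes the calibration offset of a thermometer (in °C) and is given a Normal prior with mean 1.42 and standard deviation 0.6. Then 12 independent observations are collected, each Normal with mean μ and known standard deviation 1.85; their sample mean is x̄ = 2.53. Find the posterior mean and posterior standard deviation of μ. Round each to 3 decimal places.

Posterior mean ≈ 2.039; posterior SD ≈ 0.399

Prior precision 1/τ₀² = 1/0.6² = 2.77778; data precision n/σ² = 12/1.85² = 3.50621.
Posterior precision = 2.77778 + 3.50621 = 6.28399, giving posterior SD = 1/√6.28399 = 0.399.
Posterior mean = (2.77778·1.42 + 3.50621·2.53) / 6.28399 = 2.039.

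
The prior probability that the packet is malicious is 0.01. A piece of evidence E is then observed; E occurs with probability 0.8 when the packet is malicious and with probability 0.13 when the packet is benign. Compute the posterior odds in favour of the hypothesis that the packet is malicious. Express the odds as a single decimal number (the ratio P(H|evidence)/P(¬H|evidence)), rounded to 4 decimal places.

Posterior odds ≈ 0.0622

Prior odds = 0.01/(1−0.01) = 0.010101. In log-odds, ln(0.010101) = -4.5951.
Add log likelihood ratio: ln(6.1538) = 1.8171.
Posterior log-odds = -2.7780, so posterior odds = exp(-2.7780) = 0.062160.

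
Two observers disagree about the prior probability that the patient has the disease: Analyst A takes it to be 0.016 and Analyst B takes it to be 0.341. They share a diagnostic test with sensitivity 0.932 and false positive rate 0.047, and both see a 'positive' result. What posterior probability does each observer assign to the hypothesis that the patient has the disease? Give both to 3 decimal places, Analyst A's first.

Analyst A: 0.244; Analyst B: 0.911

P('+'|H) = 0.932, P('+'|¬H) = 0.047.
Analyst A: numerator 0.932·0.016 = 0.014912; evidence = 0.014912+0.047·0.984 = 0.061160; posterior = 0.244.
Analyst B: numerator 0.932·0.341 = 0.31781; evidence = 0.31781+0.047·0.659 = 0.34879; posterior = 0.911.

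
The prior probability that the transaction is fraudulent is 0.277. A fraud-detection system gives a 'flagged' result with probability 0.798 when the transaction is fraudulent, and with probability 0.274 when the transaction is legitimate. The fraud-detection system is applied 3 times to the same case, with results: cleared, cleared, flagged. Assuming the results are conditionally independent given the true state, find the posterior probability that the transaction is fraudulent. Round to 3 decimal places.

Let H be the event that the transaction is fraudulent; start with P(H) = 0.277. P('flagged'|H) = 0.798, P('flagged'|¬H) = 0.274.
Update on result 1 ('cleared'): P(H) ← 0.202·0.2770 / (0.202·0.2770 + 0.726·0.7230) = 0.055954/0.58085 = 0.0963.
Update on result 2 ('cleared'): P(H) ← 0.202·0.0963 / (0.202·0.0963 + 0.726·0.9037) = 0.019459/0.67552 = 0.0288.
Update on result 3 ('flagged'): P(H) ← 0.798·0.0288 / (0.798·0.0288 + 0.274·0.9712) = 0.022987/0.28909 = 0.0795.

Posterior P(H) ≈ 0.080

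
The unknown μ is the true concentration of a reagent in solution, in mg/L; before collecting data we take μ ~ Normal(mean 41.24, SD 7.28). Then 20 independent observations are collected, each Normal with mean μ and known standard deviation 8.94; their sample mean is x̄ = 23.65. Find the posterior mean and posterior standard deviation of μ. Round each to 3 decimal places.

Posterior mean ≈ 24.883; posterior SD ≈ 1.928

Prior precision 1/τ₀² = 1/7.28² = 0.0188685; data precision n/σ² = 20/8.94² = 0.250239.
Posterior precision = 0.0188685 + 0.250239 = 0.269107, giving posterior SD = 1/√0.269107 = 1.928.
Posterior mean = (0.0188685·41.24 + 0.250239·23.65) / 0.269107 = 24.883.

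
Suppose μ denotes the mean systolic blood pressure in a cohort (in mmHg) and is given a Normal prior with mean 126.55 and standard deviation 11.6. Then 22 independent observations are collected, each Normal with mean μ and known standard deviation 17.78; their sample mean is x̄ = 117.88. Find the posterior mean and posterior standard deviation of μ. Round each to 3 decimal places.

Posterior mean ≈ 118.717; posterior SD ≈ 3.603

With known σ, the Normal prior is conjugate. Weight on the data is w = (n/σ²)/(n/σ² + 1/τ₀²) = 0.0695920/(0.0695920+0.00743163) = 0.90351.
Posterior mean = w·x̄ + (1−w)·μ₀ = 0.90351·117.88 + 0.096485·126.55 = 118.717. Posterior variance = 1/(0.0695920+0.00743163) = 12.9830, so SD = 3.603.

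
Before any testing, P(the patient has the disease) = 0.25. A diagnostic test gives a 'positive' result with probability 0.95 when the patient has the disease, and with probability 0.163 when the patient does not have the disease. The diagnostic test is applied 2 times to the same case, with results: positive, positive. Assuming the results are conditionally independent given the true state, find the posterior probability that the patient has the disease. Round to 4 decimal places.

Let H be the event that the patient has the disease; start with P(H) = 0.25. P('positive'|H) = 0.95, P('positive'|¬H) = 0.163.
Update on result 1 ('positive'): P(H) ← 0.95·0.2500 / (0.95·0.2500 + 0.163·0.7500) = 0.23750/0.35975 = 0.6602.
Update on result 2 ('positive'): P(H) ← 0.95·0.6602 / (0.95·0.6602 + 0.163·0.3398) = 0.62717/0.68256 = 0.9188.

Posterior P(H) ≈ 0.9188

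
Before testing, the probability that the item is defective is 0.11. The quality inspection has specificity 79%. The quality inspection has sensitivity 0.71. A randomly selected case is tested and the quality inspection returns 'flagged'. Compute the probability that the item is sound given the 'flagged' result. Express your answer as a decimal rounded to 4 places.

Let H be the event that the item is defective. P(H) = 0.11, so P(¬H) = 0.89. With E the 'flagged' result, P(E|H) = 0.71 and P(E|¬H) = 0.21.
P(E) = 0.71·0.11 + 0.21·0.89 = 0.078100 + 0.18690 = 0.26500.
By Bayes' theorem, P(H|E) = 0.078100 / 0.26500 = 0.2947. Hence P(¬H|E) = 1 − 0.2947 = 0.7053.

P(¬H | E) ≈ 0.7053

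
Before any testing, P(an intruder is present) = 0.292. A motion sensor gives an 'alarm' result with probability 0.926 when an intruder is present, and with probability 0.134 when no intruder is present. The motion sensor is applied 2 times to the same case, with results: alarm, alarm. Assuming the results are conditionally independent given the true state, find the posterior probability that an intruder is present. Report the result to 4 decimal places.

Posterior P(H) ≈ 0.9517

Let H be the event that an intruder is present; start with P(H) = 0.292. P('alarm'|H) = 0.926, P('alarm'|¬H) = 0.134.
Update on result 1 ('alarm'): P(H) ← 0.926·0.2920 / (0.926·0.2920 + 0.134·0.7080) = 0.27039/0.36526 = 0.7403.
Update on result 2 ('alarm'): P(H) ← 0.926·0.7403 / (0.926·0.7403 + 0.134·0.2597) = 0.68548/0.72029 = 0.9517.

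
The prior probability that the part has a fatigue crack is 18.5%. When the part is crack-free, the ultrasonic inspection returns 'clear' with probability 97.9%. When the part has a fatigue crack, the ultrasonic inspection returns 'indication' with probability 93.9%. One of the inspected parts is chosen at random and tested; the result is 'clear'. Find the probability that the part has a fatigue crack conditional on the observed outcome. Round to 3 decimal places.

Write H for 'the part has a fatigue crack'. Prior odds H:¬H = 0.185/0.815 = 0.22699. For the 'clear' outcome, the likelihood ratio is 0.061/0.979 = 0.062308.
Posterior odds = 0.22699 × 0.062308 = 0.014144, so P(H|E) = 0.014144/(1+0.014144) = 0.014.

P(H | E) ≈ 0.014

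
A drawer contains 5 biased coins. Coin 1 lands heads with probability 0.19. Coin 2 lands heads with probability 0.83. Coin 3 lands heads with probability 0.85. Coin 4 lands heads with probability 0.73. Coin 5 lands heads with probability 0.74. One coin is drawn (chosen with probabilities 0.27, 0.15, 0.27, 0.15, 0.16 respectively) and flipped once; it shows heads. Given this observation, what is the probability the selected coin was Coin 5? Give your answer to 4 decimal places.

Posterior probability ≈ 0.1870

P(heads|C1) = 0.19; P(heads|C2) = 0.83; P(heads|C3) = 0.85; P(heads|C4) = 0.73; P(heads|C5) = 0.74.
Prior × likelihood for each source: 0.27·0.19=0.05130, 0.15·0.83=0.1245, 0.27·0.85=0.2295, 0.15·0.73=0.1095, 0.16·0.74=0.1184. Summing gives P(heads) = 0.63320.
P(Coin 5 | heads) = 0.1184 / 0.63320 = 0.1870.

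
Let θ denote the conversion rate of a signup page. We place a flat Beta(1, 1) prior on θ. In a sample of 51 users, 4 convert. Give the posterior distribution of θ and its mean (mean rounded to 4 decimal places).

Posterior: Beta(5, 48); mean ≈ 0.0943

Observing 4 successes and 47 failures updates Beta(1, 1) by adding the success and failure counts to the two shape parameters: α = 1+4 = 5, β = 1+47 = 48.
Posterior mean = α/(α+β) = 5/53 = 0.0943.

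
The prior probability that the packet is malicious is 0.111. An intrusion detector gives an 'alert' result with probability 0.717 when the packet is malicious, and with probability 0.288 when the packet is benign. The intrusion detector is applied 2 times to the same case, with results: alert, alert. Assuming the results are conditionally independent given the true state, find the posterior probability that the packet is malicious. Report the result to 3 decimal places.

Posterior P(H) ≈ 0.436

With H the event that the packet is malicious, the joint likelihood of the observed sequence is P(data|H) = 0.717·0.717 = 0.51409 and P(data|¬H) = 0.288·0.288 = 0.082944.
Bayes: P(H|data) = 0.111·0.51409 / (0.111·0.51409 + 0.889·0.082944) = 0.057064/0.13080 = 0.4363.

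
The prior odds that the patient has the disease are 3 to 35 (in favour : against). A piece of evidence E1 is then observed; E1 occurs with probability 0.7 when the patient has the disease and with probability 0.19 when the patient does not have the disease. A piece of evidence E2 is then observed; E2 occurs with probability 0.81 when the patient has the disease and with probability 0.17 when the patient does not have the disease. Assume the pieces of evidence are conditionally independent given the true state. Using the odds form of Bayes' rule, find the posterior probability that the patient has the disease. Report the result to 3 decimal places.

Prior odds = 3/35 = 0.085714.
Likelihood ratio for E1 = 0.7/0.19 = 3.6842.
Likelihood ratio for E2 = 0.81/0.17 = 4.7647.
Posterior odds = prior odds × LR₁ × LR₂ = 1.5046.
Posterior probability = odds/(1+odds) = 1.5046/2.5046 = 0.601.

Posterior probability ≈ 0.601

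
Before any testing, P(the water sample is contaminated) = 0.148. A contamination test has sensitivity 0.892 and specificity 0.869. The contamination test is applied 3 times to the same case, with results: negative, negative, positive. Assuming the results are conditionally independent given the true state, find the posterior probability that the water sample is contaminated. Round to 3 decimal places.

Let H be the event that the water sample is contaminated; start with P(H) = 0.148. P('positive'|H) = 0.892, P('positive'|¬H) = 0.131.
Update on result 1 ('negative'): P(H) ← 0.108·0.1480 / (0.108·0.1480 + 0.869·0.8520) = 0.015984/0.75637 = 0.0211.
Update on result 2 ('negative'): P(H) ← 0.108·0.0211 / (0.108·0.0211 + 0.869·0.9789) = 0.0022823/0.85292 = 0.0027.
Update on result 3 ('positive'): P(H) ← 0.892·0.0027 / (0.892·0.0027 + 0.131·0.9973) = 0.0023869/0.13304 = 0.0179.

Posterior P(H) ≈ 0.018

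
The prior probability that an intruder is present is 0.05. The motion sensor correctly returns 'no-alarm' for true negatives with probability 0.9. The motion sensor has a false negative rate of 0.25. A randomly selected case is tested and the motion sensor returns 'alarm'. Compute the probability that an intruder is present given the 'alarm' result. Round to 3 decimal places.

Let H be the event that an intruder is present. P(H) = 0.05, so P(¬H) = 0.95. With E the 'alarm' result, P(E|H) = 0.75 and P(E|¬H) = 0.1.
P(E) = 0.75·0.05 + 0.1·0.95 = 0.037500 + 0.095000 = 0.13250.
By Bayes' theorem, P(H|E) = 0.037500 / 0.13250 = 0.283.

P(H | E) ≈ 0.283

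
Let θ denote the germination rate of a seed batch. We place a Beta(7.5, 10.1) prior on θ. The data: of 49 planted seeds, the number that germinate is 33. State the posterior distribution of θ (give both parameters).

Posterior: Beta(40.5, 26.1)

Observing 33 successes and 16 failures updates Beta(7.5, 10.1) by adding the success and failure counts to the two shape parameters: α = 7.5+33 = 40.5, β = 10.1+16 = 26.1.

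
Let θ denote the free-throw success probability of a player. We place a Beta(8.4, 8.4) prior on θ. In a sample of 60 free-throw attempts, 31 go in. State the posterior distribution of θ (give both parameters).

Observing 31 successes and 29 failures updates Beta(8.4, 8.4) by adding the success and failure counts to the two shape parameters: α = 8.4+31 = 39.4, β = 8.4+29 = 37.4.

Posterior: Beta(39.4, 37.4)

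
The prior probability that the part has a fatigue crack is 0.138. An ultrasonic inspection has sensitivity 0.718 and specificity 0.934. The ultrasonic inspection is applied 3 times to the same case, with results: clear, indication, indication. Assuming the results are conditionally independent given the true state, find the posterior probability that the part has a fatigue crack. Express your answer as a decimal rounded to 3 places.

Posterior P(H) ≈ 0.851

With H the event that the part has a fatigue crack, the joint likelihood of the observed sequence is P(data|H) = 0.282·0.718·0.718 = 0.14538 and P(data|¬H) = 0.934·0.066·0.066 = 0.0040685.
Bayes: P(H|data) = 0.138·0.14538 / (0.138·0.14538 + 0.862·0.0040685) = 0.020062/0.023569 = 0.8512.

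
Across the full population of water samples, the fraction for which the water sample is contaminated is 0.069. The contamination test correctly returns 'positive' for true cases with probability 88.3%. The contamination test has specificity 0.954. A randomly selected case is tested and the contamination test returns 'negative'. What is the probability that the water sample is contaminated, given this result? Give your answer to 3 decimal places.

P(H | E) ≈ 0.009

Let H be the event that the water sample is contaminated. P(H) = 0.069, so P(¬H) = 0.931. With E the 'negative' result, P(E|H) = 0.117 and P(E|¬H) = 0.954.
P(E) = 0.117·0.069 + 0.954·0.931 = 0.0080730 + 0.88817 = 0.89625.
By Bayes' theorem, P(H|E) = 0.0080730 / 0.89625 = 0.009.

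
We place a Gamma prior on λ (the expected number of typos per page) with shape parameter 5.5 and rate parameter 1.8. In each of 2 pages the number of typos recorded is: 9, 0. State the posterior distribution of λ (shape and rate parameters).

Posterior: Gamma(shape=14.5, rate=3.8)

The Poisson likelihood adds the total count to the shape and the number of exposure periods to the rate. Here ∑xᵢ = 9 and n = 2, so shape 5.5→14.5 and rate 1.8→3.8.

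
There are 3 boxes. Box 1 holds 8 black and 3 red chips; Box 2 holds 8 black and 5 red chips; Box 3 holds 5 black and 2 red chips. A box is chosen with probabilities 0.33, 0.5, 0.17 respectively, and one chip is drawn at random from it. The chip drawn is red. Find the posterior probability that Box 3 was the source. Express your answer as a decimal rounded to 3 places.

Posterior probability ≈ 0.147

Tabulate prior·likelihood by source: [1] prior 0.33, lik 0.2727, product 0.09000; [2] prior 0.5, lik 0.3846, product 0.1923; [3] prior 0.17, lik 0.2857, product 0.04857.
Normalizing constant = 0.33088; the posterior for Box 3 is its product over the sum, 0.04857/0.33088 = 0.147.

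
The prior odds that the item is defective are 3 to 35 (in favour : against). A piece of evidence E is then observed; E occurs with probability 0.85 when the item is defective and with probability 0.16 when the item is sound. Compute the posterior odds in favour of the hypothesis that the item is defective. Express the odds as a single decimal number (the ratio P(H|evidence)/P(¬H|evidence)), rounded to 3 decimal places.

Prior odds = 3/35 = 0.085714.
Likelihood ratio for E = 0.85/0.16 = 5.3125.
Posterior odds = prior odds × LR = 0.45536.

Posterior odds ≈ 0.455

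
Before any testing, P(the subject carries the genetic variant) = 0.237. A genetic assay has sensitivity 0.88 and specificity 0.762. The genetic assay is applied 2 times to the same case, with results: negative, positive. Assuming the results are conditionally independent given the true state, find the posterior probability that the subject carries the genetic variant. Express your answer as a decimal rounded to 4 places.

Posterior P(H) ≈ 0.1532

Let H be the event that the subject carries the genetic variant; start with P(H) = 0.237. P('positive'|H) = 0.88, P('positive'|¬H) = 0.238.
Update on result 1 ('negative'): P(H) ← 0.12·0.2370 / (0.12·0.2370 + 0.762·0.7630) = 0.028440/0.60985 = 0.0466.
Update on result 2 ('positive'): P(H) ← 0.88·0.0466 / (0.88·0.0466 + 0.238·0.9534) = 0.041039/0.26794 = 0.1532.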